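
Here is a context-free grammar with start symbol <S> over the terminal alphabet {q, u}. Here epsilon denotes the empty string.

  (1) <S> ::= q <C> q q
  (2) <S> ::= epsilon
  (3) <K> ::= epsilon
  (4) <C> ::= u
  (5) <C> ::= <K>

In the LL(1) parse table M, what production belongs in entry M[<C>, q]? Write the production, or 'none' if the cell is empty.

FIRST(<S>) = {epsilon, q}
FIRST(<K>) = {epsilon}
FIRST(<C>) = {epsilon, u}  (via <K>)
FOLLOW(<S>) includes $ since <S> is the start symbol.
FOLLOW(<C>): in <S>::=q <C> q q, <C> is followed by q q with FIRST {q}. Thus FOLLOW(<C>) = {q}.
For <C> ::= u: FIRST(u) = {u}, so it goes in M[<C>, t] for t ∈ {u}.
For <C> ::= <K>: FIRST(<K>) = {epsilon}, so it goes in M[<C>, t] for t ∈ {}; since epsilon ∈ FIRST, also for every t ∈ FOLLOW(<C>) = {q}.

<C> ::= <K>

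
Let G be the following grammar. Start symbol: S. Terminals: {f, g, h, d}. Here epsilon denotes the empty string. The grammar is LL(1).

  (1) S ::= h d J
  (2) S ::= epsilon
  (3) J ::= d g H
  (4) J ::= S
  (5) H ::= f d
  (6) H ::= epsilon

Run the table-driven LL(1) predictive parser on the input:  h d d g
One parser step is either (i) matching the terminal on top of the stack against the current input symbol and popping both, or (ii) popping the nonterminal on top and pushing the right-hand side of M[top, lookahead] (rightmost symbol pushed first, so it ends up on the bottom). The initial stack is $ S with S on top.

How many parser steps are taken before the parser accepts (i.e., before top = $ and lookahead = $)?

step 1: stack=$ S  input=h d d g $  — expand S ::= h d J
step 2: stack=$ J d h  input=h d d g $  — match h
step 3: stack=$ J d  input=d d g $  — match d
step 4: stack=$ J  input=d g $  — expand J ::= d g H
step 5: stack=$ H g d  input=d g $  — match d
step 6: stack=$ H g  input=g $  — match g
step 7: stack=$ H  input=$  — expand H ::= epsilon
Accept reached after 7 steps.

7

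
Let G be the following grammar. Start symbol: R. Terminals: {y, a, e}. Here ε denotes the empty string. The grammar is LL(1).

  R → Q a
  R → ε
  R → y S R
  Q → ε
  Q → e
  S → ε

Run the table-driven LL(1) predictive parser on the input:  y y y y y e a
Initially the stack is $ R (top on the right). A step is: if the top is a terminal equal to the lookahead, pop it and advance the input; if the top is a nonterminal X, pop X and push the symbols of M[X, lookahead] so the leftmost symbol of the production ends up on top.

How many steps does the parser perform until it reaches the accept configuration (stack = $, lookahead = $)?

      Stack    Input            Action
   1  $ R      y y y y y e a $  expand R → y S R
   2  $ R S y  y y y y y e a $  match y
   3  $ R S    y y y y e a $    expand S → ε
   4  $ R      y y y y e a $    expand R → y S R
   5  $ R S y  y y y y e a $    match y
   6  $ R S    y y y e a $      expand S → ε
   7  $ R      y y y e a $      expand R → y S R
   8  $ R S y  y y y e a $      match y
   9  $ R S    y y e a $        expand S → ε
  10  $ R      y y e a $        expand R → y S R
  11  $ R S y  y y e a $        match y
  12  $ R S    y e a $          expand S → ε
  13  $ R      y e a $          expand R → y S R
  14  $ R S y  y e a $          match y
  15  $ R S    e a $            expand S → ε
  16  $ R      e a $            expand R → Q a
  17  $ a Q    e a $            expand Q → e
  18  $ a e    e a $            match e
  19  $ a      a $              match a
Accept reached after 19 steps.

19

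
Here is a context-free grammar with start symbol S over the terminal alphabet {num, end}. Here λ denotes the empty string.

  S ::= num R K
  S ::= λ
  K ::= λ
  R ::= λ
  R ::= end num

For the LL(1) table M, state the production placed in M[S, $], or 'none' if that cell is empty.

FIRST(S): from S::=num R K we get {num}; from S::=λ we get {λ}. So FIRST(S) = {λ, num}.
FIRST(K): from K::=λ we get {λ}. So FIRST(K) = {λ}.
FIRST(R): from R::=λ we get {λ}; from R::=end num we get {end}. So FIRST(R) = {λ, end}.
FOLLOW(S) includes $ since S is the start symbol.
FOLLOW(S): S appears on no right-hand side. Thus FOLLOW(S) = {$}.
For S ::= num R K: FIRST(num R K) = {num}, so it goes in M[S, t] for t ∈ {num}.
For S ::= λ: FIRST(λ) = {λ}, so it goes in M[S, t] for t ∈ {}; since λ ∈ FIRST, also for every t ∈ FOLLOW(S) = {$}.

S ::= λ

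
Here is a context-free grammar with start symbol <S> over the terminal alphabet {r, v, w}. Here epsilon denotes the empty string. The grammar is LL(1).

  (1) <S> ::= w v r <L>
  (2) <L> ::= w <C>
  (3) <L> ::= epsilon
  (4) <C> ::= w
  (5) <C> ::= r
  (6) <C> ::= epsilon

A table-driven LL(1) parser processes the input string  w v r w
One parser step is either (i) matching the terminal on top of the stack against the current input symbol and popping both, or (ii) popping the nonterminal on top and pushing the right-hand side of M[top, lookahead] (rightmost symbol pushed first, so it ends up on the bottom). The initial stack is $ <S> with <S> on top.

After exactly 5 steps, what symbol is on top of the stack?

w

     Stack        Input      Action
  1  $ <S>        w v r w $  expand <S> ::= w v r <L>
  2  $ <L> r v w  w v r w $  match w
  3  $ <L> r v    v r w $    match v
  4  $ <L> r      r w $      match r
  5  $ <L>        w $        expand <L> ::= w <C>
Stack after step 5: $ <C> w (top = w).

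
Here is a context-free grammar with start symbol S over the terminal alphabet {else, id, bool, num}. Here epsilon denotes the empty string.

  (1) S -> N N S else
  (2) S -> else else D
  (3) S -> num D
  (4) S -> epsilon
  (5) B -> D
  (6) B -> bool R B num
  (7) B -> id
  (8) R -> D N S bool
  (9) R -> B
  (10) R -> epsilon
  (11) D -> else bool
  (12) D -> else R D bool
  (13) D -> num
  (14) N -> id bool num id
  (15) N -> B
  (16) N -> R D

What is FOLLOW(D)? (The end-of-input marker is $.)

FIRST(D) = {else, num}
FIRST(B) = {bool, else, id, num}  (via D)
FIRST(R) = {epsilon, bool, else, id, num}  (via D N S bool, B)
FIRST(N) = {bool, else, id, num}  (via B, R D)
FIRST(S) = {epsilon, bool, else, id, num}  (via N N S else)
FOLLOW(S) includes $ since S is the start symbol.
FOLLOW(S): in S->N N S else, S is followed by else with FIRST {else}; in R->D N S bool, S is followed by bool with FIRST {bool}. Thus FOLLOW(S) = {$, bool, else}.
FOLLOW(R): in B->bool R B num, R is followed by B num with FIRST {bool, else, id, num}; in D->else R D bool, R is followed by D bool with FIRST {else, num}; in N->R D, R is followed by D with FIRST {else, num}. Thus FOLLOW(R) = {bool, else, id, num}.
FOLLOW(N): in S->N N S else (occurrence 1), N is followed by N S else with FIRST {bool, else, id, num}; in S->N N S else (occurrence 2), N is followed by S else with FIRST {bool, else, id, num}; in R->D N S bool, N is followed by S bool with FIRST {bool, else, id, num}. Thus FOLLOW(N) = {bool, else, id, num}.
FOLLOW(B): in B->bool R B num, B is followed by num with FIRST {num}; in R->B, the suffix after B is empty, so FOLLOW(B) ⊇ FOLLOW(R) = {bool, else, id, num}; in N->B, the suffix after B is empty, so FOLLOW(B) ⊇ FOLLOW(N) = {bool, else, id, num}. Thus FOLLOW(B) = {bool, else, id, num}.
FOLLOW(D): in S->else else D, the suffix after D is empty, so FOLLOW(D) ⊇ FOLLOW(S) = {$, bool, else}; in S->num D, the suffix after D is empty, so FOLLOW(D) ⊇ FOLLOW(S) = {$, bool, else}; in B->D, the suffix after D is empty, so FOLLOW(D) ⊇ FOLLOW(B) = {bool, else, id, num}; in R->D N S bool, D is followed by N S bool with FIRST {bool, else, id, num}; in D->else R D bool, D is followed by bool with FIRST {bool}; in N->R D, the suffix after D is empty, so FOLLOW(D) ⊇ FOLLOW(N) = {bool, else, id, num}. Thus FOLLOW(D) = {$, bool, else, id, num}.

{$, bool, else, id, num}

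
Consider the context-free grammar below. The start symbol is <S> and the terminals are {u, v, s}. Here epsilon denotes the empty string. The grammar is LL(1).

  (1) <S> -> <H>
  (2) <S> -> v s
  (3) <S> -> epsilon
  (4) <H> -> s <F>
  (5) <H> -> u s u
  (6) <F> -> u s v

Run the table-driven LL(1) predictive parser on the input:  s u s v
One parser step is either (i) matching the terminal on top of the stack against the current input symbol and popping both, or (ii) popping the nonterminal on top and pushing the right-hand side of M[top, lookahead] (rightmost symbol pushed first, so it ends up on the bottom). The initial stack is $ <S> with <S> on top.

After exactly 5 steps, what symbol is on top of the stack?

s

     Stack    Input      Action
  1  $ <S>    s u s v $  expand <S> -> <H>
  2  $ <H>    s u s v $  expand <H> -> s <F>
  3  $ <F> s  s u s v $  match s
  4  $ <F>    u s v $    expand <F> -> u s v
  5  $ v s u  u s v $    match u
Stack after step 5: $ v s (top = s).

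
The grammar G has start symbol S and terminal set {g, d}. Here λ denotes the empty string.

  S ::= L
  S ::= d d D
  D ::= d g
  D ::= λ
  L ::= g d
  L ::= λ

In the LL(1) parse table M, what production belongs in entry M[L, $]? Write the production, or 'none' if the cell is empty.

L ::= λ

FIRST(D): from D::=d g we get {d}; from D::=λ we get {λ}. So FIRST(D) = {λ, d}.
FIRST(L): from L::=g d we get {g}; from L::=λ we get {λ}. So FIRST(L) = {λ, g}.
FIRST(S): from S::=L we get {λ, g}; from S::=d d D we get {d}. So FIRST(S) = {λ, d, g}.
FOLLOW(S) includes $ since S is the start symbol.
FOLLOW(S): S appears on no right-hand side. Thus FOLLOW(S) = {$}.
FOLLOW(L): in S::=L, the suffix after L is empty, so FOLLOW(L) ⊇ FOLLOW(S) = {$}. Thus FOLLOW(L) = {$}.
For L ::= g d: FIRST(g d) = {g}, so it goes in M[L, t] for t ∈ {g}.
For L ::= λ: FIRST(λ) = {λ}, so it goes in M[L, t] for t ∈ {}; since λ ∈ FIRST, also for every t ∈ FOLLOW(L) = {$}.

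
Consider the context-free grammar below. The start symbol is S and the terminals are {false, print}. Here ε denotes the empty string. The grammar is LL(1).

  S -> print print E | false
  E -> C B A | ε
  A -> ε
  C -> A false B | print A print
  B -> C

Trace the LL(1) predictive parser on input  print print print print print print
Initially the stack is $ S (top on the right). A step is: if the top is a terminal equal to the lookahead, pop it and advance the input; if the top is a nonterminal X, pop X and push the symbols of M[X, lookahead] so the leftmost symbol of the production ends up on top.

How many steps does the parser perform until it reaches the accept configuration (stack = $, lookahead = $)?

step 1: stack=$ S  input=print print print print print print $  — expand S -> print print E
step 2: stack=$ E print print  input=print print print print print print $  — match print
step 3: stack=$ E print  input=print print print print print $  — match print
step 4: stack=$ E  input=print print print print $  — expand E -> C B A
step 5: stack=$ A B C  input=print print print print $  — expand C -> print A print
step 6: stack=$ A B print A print  input=print print print print $  — match print
step 7: stack=$ A B print A  input=print print print $  — expand A -> ε
step 8: stack=$ A B print  input=print print print $  — match print
step 9: stack=$ A B  input=print print $  — expand B -> C
step 10: stack=$ A C  input=print print $  — expand C -> print A print
step 11: stack=$ A print A print  input=print print $  — match print
step 12: stack=$ A print A  input=print $  — expand A -> ε
step 13: stack=$ A print  input=print $  — match print
step 14: stack=$ A  input=$  — expand A -> ε
Accept reached after 14 steps.

14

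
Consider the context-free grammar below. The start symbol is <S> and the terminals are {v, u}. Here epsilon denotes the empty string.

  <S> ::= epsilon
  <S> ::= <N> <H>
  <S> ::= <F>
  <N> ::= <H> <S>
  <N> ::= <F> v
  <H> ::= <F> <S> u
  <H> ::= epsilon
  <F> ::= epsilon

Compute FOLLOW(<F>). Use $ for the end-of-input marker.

{$, u, v}

FIRST(<F>): from <F>::=epsilon we get {epsilon}. So FIRST(<F>) = {epsilon}.
FIRST(<S>): from <S>::=epsilon we get {epsilon}; from <S>::=<N> <H> we get {epsilon, u, v}; from <S>::=<F> we get {epsilon}. So FIRST(<S>) = {epsilon, u, v}.
FIRST(<H>): from <H>::=<F> <S> u we get {u, v}; from <H>::=epsilon we get {epsilon}. So FIRST(<H>) = {epsilon, u, v}.
FIRST(<N>): from <N>::=<H> <S> we get {epsilon, u, v}; from <N>::=<F> v we get {v}. So FIRST(<N>) = {epsilon, u, v}.
FOLLOW(<S>) includes $ since <S> is the start symbol.
FOLLOW(<S>): in <N>::=<H> <S>, the suffix after <S> is empty, so FOLLOW(<S>) ⊇ FOLLOW(<N>) = {$, u, v}; in <H>::=<F> <S> u, <S> is followed by u with FIRST {u}. Thus FOLLOW(<S>) = {$, u, v}.
FOLLOW(<N>): in <S>::=<N> <H>, <N> is followed by <H> with FIRST {epsilon, u, v}; in <S>::=<N> <H>, the suffix after <N> is nullable, so FOLLOW(<N>) ⊇ FOLLOW(<S>) = {$, u, v}. Thus FOLLOW(<N>) = {$, u, v}.
FOLLOW(<H>): in <S>::=<N> <H>, the suffix after <H> is empty, so FOLLOW(<H>) ⊇ FOLLOW(<S>) = {$, u, v}; in <N>::=<H> <S>, <H> is followed by <S> with FIRST {epsilon, u, v}; in <N>::=<H> <S>, the suffix after <H> is nullable, so FOLLOW(<H>) ⊇ FOLLOW(<N>) = {$, u, v}. Thus FOLLOW(<H>) = {$, u, v}.
FOLLOW(<F>): in <S>::=<F>, the suffix after <F> is empty, so FOLLOW(<F>) ⊇ FOLLOW(<S>) = {$, u, v}; in <N>::=<F> v, <F> is followed by v with FIRST {v}; in <H>::=<F> <S> u, <F> is followed by <S> u with FIRST {u, v}. Thus FOLLOW(<F>) = {$, u, v}.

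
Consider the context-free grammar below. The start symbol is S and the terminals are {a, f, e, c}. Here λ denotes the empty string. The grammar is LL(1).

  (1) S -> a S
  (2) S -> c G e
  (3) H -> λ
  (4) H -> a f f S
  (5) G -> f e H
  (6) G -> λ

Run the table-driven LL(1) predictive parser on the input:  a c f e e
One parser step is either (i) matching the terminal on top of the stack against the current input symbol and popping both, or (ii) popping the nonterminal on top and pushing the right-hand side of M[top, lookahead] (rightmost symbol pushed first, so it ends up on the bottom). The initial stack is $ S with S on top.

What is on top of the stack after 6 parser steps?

e

     Stack      Input        Action
  1  $ S        a c f e e $  expand S -> a S
  2  $ S a      a c f e e $  match a
  3  $ S        c f e e $    expand S -> c G e
  4  $ e G c    c f e e $    match c
  5  $ e G      f e e $      expand G -> f e H
  6  $ e H e f  f e e $      match f
Stack after step 6: $ e H e (top = e).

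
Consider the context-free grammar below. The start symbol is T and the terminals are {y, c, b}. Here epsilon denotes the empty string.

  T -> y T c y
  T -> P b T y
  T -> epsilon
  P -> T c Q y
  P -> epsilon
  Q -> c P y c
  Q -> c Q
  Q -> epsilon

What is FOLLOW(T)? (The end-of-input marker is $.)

FIRST(Q) = {epsilon, c}
FIRST(T) = {epsilon, b, c, y}  (via P b T y)
FIRST(P) = {epsilon, b, c, y}  (via T c Q y)
FOLLOW(T) includes $ since T is the start symbol.
FOLLOW(T): in T->y T c y, T is followed by c y with FIRST {c}; in T->P b T y, T is followed by y with FIRST {y}; in P->T c Q y, T is followed by c Q y with FIRST {c}. Thus FOLLOW(T) = {$, c, y}.
FOLLOW(P): in T->P b T y, P is followed by b T y with FIRST {b}; in Q->c P y c, P is followed by y c with FIRST {y}. Thus FOLLOW(P) = {b, y}.
FOLLOW(Q): in P->T c Q y, Q is followed by y with FIRST {y}; in Q->c Q, the suffix after Q is empty (adds nothing new). Thus FOLLOW(Q) = {y}.

{$, c, y}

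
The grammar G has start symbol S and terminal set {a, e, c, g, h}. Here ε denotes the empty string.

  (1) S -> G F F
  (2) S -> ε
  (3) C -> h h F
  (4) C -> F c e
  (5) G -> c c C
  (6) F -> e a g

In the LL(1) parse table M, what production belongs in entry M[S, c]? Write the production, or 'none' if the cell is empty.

S -> G F F

FIRST(G): from G->c c C we get {c}. So FIRST(G) = {c}.
FIRST(F): from F->e a g we get {e}. So FIRST(F) = {e}.
FIRST(S): from S->G F F we get {c}; from S->ε we get {ε}. So FIRST(S) = {ε, c}.
FIRST(C): from C->h h F we get {h}; from C->F c e we get {e}. So FIRST(C) = {e, h}.
FOLLOW(S) includes $ since S is the start symbol.
FOLLOW(S): S appears on no right-hand side. Thus FOLLOW(S) = {$}.
For S -> G F F: FIRST(G F F) = {c}, so it goes in M[S, t] for t ∈ {c}.
For S -> ε: FIRST(ε) = {ε}, so it goes in M[S, t] for t ∈ {}; since ε ∈ FIRST, also for every t ∈ FOLLOW(S) = {$}.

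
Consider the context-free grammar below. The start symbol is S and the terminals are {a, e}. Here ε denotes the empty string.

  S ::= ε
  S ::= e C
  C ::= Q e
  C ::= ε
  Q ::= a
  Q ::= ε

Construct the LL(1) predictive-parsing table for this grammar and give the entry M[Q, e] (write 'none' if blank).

FIRST(S): from S::=ε we get {ε}; from S::=e C we get {e}. So FIRST(S) = {ε, e}.
FIRST(Q): from Q::=a we get {a}; from Q::=ε we get {ε}. So FIRST(Q) = {ε, a}.
FIRST(C): from C::=Q e we get {a, e}; from C::=ε we get {ε}. So FIRST(C) = {ε, a, e}.
FOLLOW(S) includes $ since S is the start symbol.
FOLLOW(Q): in C::=Q e, Q is followed by e with FIRST {e}. Thus FOLLOW(Q) = {e}.
For Q ::= a: FIRST(a) = {a}, so it goes in M[Q, t] for t ∈ {a}.
For Q ::= ε: FIRST(ε) = {ε}, so it goes in M[Q, t] for t ∈ {}; since ε ∈ FIRST, also for every t ∈ FOLLOW(Q) = {e}.

Q ::= ε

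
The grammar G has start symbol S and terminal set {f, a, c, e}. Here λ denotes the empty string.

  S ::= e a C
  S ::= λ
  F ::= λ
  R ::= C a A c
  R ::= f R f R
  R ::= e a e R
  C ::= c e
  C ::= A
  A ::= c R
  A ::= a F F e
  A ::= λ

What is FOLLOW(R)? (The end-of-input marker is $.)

{$, a, c, f}

FIRST(S) = {λ, e}
FIRST(F) = {λ}
FIRST(A) = {λ, a, c}
FIRST(C) = {λ, a, c}  (via A)
FIRST(R) = {a, c, e, f}  (via C a A c)
FOLLOW(S) includes $ since S is the start symbol.
FOLLOW(S): S appears on no right-hand side. Thus FOLLOW(S) = {$}.
FOLLOW(F): in A::=a F F e (occurrence 1), F is followed by F e with FIRST {e}; in A::=a F F e (occurrence 2), F is followed by e with FIRST {e}. Thus FOLLOW(F) = {e}.
FOLLOW(C): in S::=e a C, the suffix after C is empty, so FOLLOW(C) ⊇ FOLLOW(S) = {$}; in R::=C a A c, C is followed by a A c with FIRST {a}. Thus FOLLOW(C) = {$, a}.
FOLLOW(A): in R::=C a A c, A is followed by c with FIRST {c}; in C::=A, the suffix after A is empty, so FOLLOW(A) ⊇ FOLLOW(C) = {$, a}. Thus FOLLOW(A) = {$, a, c}.
FOLLOW(R): in R::=f R f R (occurrence 1), R is followed by f R with FIRST {f}; in R::=f R f R (occurrence 2), the suffix after R is empty (adds nothing new); in R::=e a e R, the suffix after R is empty (adds nothing new); in A::=c R, the suffix after R is empty, so FOLLOW(R) ⊇ FOLLOW(A) = {$, a, c}. Thus FOLLOW(R) = {$, a, c, f}.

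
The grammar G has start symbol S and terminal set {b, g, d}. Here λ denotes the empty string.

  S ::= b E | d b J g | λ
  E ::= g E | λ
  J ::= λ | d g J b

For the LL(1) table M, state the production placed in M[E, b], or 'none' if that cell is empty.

none

FIRST(S) = {λ, b, d}
FIRST(E) = {λ, g}
FIRST(J) = {λ, d}
FOLLOW(S) includes $ since S is the start symbol.
FOLLOW(S): S appears on no right-hand side. Thus FOLLOW(S) = {$}.
FOLLOW(E): in S::=b E, the suffix after E is empty, so FOLLOW(E) ⊇ FOLLOW(S) = {$}; in E::=g E, the suffix after E is empty (adds nothing new). Thus FOLLOW(E) = {$}.
For E ::= g E: FIRST(g E) = {g}, so it goes in M[E, t] for t ∈ {g}.
For E ::= λ: FIRST(λ) = {λ}, so it goes in M[E, t] for t ∈ {}; since λ ∈ FIRST, also for every t ∈ FOLLOW(E) = {$}.
None of these place a production in M[E, b].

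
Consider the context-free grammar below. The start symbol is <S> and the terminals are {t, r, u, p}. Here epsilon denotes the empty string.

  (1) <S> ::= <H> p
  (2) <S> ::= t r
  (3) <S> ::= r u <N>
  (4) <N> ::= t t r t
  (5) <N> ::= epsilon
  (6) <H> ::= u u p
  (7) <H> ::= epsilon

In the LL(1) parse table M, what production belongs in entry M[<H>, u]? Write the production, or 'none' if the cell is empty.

FIRST(<N>) = {epsilon, t}
FIRST(<H>) = {epsilon, u}
FIRST(<S>) = {p, r, t, u}  (via <H> p)
FOLLOW(<S>) includes $ since <S> is the start symbol.
FOLLOW(<H>): in <S>::=<H> p, <H> is followed by p with FIRST {p}. Thus FOLLOW(<H>) = {p}.
For <H> ::= u u p: FIRST(u u p) = {u}, so it goes in M[<H>, t] for t ∈ {u}.
For <H> ::= epsilon: FIRST(epsilon) = {epsilon}, so it goes in M[<H>, t] for t ∈ {}; since epsilon ∈ FIRST, also for every t ∈ FOLLOW(<H>) = {p}.

<H> ::= u u p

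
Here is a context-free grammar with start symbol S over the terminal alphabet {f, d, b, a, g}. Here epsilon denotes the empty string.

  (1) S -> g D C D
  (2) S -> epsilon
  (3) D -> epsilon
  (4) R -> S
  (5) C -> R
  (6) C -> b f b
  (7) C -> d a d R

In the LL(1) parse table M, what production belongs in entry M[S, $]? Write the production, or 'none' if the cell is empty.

FIRST(S): from S->g D C D we get {g}; from S->epsilon we get {epsilon}. So FIRST(S) = {epsilon, g}.
FIRST(D): from D->epsilon we get {epsilon}. So FIRST(D) = {epsilon}.
FIRST(R): from R->S we get {epsilon, g}. So FIRST(R) = {epsilon, g}.
FIRST(C): from C->R we get {epsilon, g}; from C->b f b we get {b}; from C->d a d R we get {d}. So FIRST(C) = {epsilon, b, d, g}.
FOLLOW(S) includes $ since S is the start symbol.
FOLLOW(S): in R->S, the suffix after S is empty, so FOLLOW(S) ⊇ FOLLOW(R) = {$}. Thus FOLLOW(S) = {$}.
FOLLOW(R): in C->R, the suffix after R is empty, so FOLLOW(R) ⊇ FOLLOW(C) = {$}; in C->d a d R, the suffix after R is empty, so FOLLOW(R) ⊇ FOLLOW(C) = {$}. Thus FOLLOW(R) = {$}.
For S -> g D C D: FIRST(g D C D) = {g}, so it goes in M[S, t] for t ∈ {g}.
For S -> epsilon: FIRST(epsilon) = {epsilon}, so it goes in M[S, t] for t ∈ {}; since epsilon ∈ FIRST, also for every t ∈ FOLLOW(S) = {$}.

S -> epsilon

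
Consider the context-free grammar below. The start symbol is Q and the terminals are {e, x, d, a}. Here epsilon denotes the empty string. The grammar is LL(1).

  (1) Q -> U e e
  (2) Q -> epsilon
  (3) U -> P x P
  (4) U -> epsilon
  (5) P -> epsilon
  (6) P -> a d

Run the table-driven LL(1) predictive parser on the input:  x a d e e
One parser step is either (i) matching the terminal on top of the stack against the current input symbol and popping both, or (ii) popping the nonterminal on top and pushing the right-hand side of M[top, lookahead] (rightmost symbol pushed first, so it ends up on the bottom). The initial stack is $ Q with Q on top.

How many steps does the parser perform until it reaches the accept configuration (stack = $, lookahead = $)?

step 1: stack=$ Q  input=x a d e e $  — expand Q -> U e e
step 2: stack=$ e e U  input=x a d e e $  — expand U -> P x P
step 3: stack=$ e e P x P  input=x a d e e $  — expand P -> epsilon
step 4: stack=$ e e P x  input=x a d e e $  — match x
step 5: stack=$ e e P  input=a d e e $  — expand P -> a d
step 6: stack=$ e e d a  input=a d e e $  — match a
step 7: stack=$ e e d  input=d e e $  — match d
step 8: stack=$ e e  input=e e $  — match e
step 9: stack=$ e  input=e $  — match e
Accept reached after 9 steps.

9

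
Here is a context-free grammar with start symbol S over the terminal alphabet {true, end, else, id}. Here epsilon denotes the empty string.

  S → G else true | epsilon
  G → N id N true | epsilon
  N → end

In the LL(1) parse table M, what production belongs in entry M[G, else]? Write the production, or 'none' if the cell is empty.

G → epsilon

FIRST(N) = {end}
FIRST(G) = {epsilon, end}  (via N id N true)
FIRST(S) = {epsilon, else, end}  (via G else true)
FOLLOW(S) includes $ since S is the start symbol.
FOLLOW(G): in S→G else true, G is followed by else true with FIRST {else}. Thus FOLLOW(G) = {else}.
For G → N id N true: FIRST(N id N true) = {end}, so it goes in M[G, t] for t ∈ {end}.
For G → epsilon: FIRST(epsilon) = {epsilon}, so it goes in M[G, t] for t ∈ {}; since epsilon ∈ FIRST, also for every t ∈ FOLLOW(G) = {else}.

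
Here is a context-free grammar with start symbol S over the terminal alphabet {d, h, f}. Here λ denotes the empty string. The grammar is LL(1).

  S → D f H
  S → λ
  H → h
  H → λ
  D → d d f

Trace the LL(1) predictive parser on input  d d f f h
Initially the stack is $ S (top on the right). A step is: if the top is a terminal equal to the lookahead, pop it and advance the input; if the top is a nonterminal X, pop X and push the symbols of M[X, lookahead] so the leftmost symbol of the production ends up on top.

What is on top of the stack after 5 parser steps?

f

step 1: stack=$ S  input=d d f f h $  — expand S → D f H
step 2: stack=$ H f D  input=d d f f h $  — expand D → d d f
step 3: stack=$ H f f d d  input=d d f f h $  — match d
step 4: stack=$ H f f d  input=d f f h $  — match d
step 5: stack=$ H f f  input=f f h $  — match f
Stack after step 5: $ H f (top = f).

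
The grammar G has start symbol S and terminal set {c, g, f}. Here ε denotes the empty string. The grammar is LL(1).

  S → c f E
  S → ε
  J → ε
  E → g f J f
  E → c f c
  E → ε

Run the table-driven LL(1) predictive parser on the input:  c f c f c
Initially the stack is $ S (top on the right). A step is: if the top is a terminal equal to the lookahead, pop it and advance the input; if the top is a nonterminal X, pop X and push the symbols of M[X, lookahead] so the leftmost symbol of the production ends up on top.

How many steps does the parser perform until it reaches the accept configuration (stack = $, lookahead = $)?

     Stack    Input        Action
  1  $ S      c f c f c $  expand S → c f E
  2  $ E f c  c f c f c $  match c
  3  $ E f    f c f c $    match f
  4  $ E      c f c $      expand E → c f c
  5  $ c f c  c f c $      match c
  6  $ c f    f c $        match f
  7  $ c      c $          match c
Accept reached after 7 steps.

7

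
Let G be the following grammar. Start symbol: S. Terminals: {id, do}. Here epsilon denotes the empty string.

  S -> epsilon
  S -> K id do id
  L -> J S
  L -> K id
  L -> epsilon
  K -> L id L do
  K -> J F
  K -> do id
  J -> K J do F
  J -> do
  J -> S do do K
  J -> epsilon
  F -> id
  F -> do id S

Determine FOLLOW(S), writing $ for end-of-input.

FIRST(F): from F->id we get {id}; from F->do id S we get {do}. So FIRST(F) = {do, id}.
FIRST(S): from S->epsilon we get {epsilon}; from S->K id do id we get {do, id}. So FIRST(S) = {epsilon, do, id}.
FIRST(L): from L->J S we get {epsilon, do, id}; from L->K id we get {do, id}; from L->epsilon we get {epsilon}. So FIRST(L) = {epsilon, do, id}.
FIRST(K): from K->L id L do we get {do, id}; from K->J F we get {do, id}; from K->do id we get {do}. So FIRST(K) = {do, id}.
FIRST(J): from J->K J do F we get {do, id}; from J->do we get {do}; from J->S do do K we get {do, id}; from J->epsilon we get {epsilon}. So FIRST(J) = {epsilon, do, id}.
FOLLOW(S) includes $ since S is the start symbol.
FOLLOW(L): in K->L id L do (occurrence 1), L is followed by id L do with FIRST {id}; in K->L id L do (occurrence 2), L is followed by do with FIRST {do}. Thus FOLLOW(L) = {do, id}.
FOLLOW(J): in L->J S, J is followed by S with FIRST {epsilon, do, id}; in L->J S, the suffix after J is nullable, so FOLLOW(J) ⊇ FOLLOW(L) = {do, id}; in K->J F, J is followed by F with FIRST {do, id}; in J->K J do F, J is followed by do F with FIRST {do}. Thus FOLLOW(J) = {do, id}.
FOLLOW(K): in S->K id do id, K is followed by id do id with FIRST {id}; in L->K id, K is followed by id with FIRST {id}; in J->K J do F, K is followed by J do F with FIRST {do, id}; in J->S do do K, the suffix after K is empty, so FOLLOW(K) ⊇ FOLLOW(J) = {do, id}. Thus FOLLOW(K) = {do, id}.
FOLLOW(F): in K->J F, the suffix after F is empty, so FOLLOW(F) ⊇ FOLLOW(K) = {do, id}; in J->K J do F, the suffix after F is empty, so FOLLOW(F) ⊇ FOLLOW(J) = {do, id}. Thus FOLLOW(F) = {do, id}.
FOLLOW(S): in L->J S, the suffix after S is empty, so FOLLOW(S) ⊇ FOLLOW(L) = {do, id}; in J->S do do K, S is followed by do do K with FIRST {do}; in F->do id S, the suffix after S is empty, so FOLLOW(S) ⊇ FOLLOW(F) = {do, id}. Thus FOLLOW(S) = {$, do, id}.

{$, do, id}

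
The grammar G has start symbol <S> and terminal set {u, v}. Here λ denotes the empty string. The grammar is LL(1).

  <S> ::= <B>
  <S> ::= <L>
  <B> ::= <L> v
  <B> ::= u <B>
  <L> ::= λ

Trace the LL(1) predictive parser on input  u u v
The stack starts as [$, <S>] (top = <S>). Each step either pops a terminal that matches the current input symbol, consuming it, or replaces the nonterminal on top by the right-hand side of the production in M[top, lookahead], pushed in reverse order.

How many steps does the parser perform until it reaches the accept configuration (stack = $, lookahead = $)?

     Stack    Input    Action
  1  $ <S>    u u v $  expand <S> ::= <B>
  2  $ <B>    u u v $  expand <B> ::= u <B>
  3  $ <B> u  u u v $  match u
  4  $ <B>    u v $    expand <B> ::= u <B>
  5  $ <B> u  u v $    match u
  6  $ <B>    v $      expand <B> ::= <L> v
  7  $ v <L>  v $      expand <L> ::= λ
  8  $ v      v $      match v
Accept reached after 8 steps.

8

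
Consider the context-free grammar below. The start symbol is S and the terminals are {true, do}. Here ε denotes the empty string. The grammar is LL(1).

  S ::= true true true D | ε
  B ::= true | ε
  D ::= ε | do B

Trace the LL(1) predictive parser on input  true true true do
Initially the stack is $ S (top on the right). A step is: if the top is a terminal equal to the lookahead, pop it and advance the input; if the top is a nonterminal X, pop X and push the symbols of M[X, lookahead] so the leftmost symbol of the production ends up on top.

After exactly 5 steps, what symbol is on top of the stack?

step 1: stack=$ S  input=true true true do $  — expand S ::= true true true D
step 2: stack=$ D true true true  input=true true true do $  — match true
step 3: stack=$ D true true  input=true true do $  — match true
step 4: stack=$ D true  input=true do $  — match true
step 5: stack=$ D  input=do $  — expand D ::= do B
Stack after step 5: $ B do (top = do).

do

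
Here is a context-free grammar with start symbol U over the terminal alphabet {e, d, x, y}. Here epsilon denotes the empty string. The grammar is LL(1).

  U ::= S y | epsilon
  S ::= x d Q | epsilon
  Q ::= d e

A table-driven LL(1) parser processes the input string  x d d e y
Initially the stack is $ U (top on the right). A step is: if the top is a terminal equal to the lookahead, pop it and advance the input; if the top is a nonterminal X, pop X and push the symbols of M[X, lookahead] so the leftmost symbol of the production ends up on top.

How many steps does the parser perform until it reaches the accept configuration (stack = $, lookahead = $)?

8

     Stack      Input        Action
  1  $ U        x d d e y $  expand U ::= S y
  2  $ y S      x d d e y $  expand S ::= x d Q
  3  $ y Q d x  x d d e y $  match x
  4  $ y Q d    d d e y $    match d
  5  $ y Q      d e y $      expand Q ::= d e
  6  $ y e d    d e y $      match d
  7  $ y e      e y $        match e
  8  $ y        y $          match y
Accept reached after 8 steps.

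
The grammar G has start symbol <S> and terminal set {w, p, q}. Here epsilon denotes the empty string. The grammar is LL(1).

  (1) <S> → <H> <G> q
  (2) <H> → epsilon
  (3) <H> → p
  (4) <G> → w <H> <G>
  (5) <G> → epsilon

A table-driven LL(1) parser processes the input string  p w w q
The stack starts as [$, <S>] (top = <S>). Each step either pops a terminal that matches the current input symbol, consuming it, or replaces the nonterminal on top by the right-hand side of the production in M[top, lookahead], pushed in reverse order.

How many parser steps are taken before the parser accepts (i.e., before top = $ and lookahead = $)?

      Stack          Input      Action
   1  $ <S>          p w w q $  expand <S> → <H> <G> q
   2  $ q <G> <H>    p w w q $  expand <H> → p
   3  $ q <G> p      p w w q $  match p
   4  $ q <G>        w w q $    expand <G> → w <H> <G>
   5  $ q <G> <H> w  w w q $    match w
   6  $ q <G> <H>    w q $      expand <H> → epsilon
   7  $ q <G>        w q $      expand <G> → w <H> <G>
   8  $ q <G> <H> w  w q $      match w
   9  $ q <G> <H>    q $        expand <H> → epsilon
  10  $ q <G>        q $        expand <G> → epsilon
  11  $ q            q $        match q
Accept reached after 11 steps.

11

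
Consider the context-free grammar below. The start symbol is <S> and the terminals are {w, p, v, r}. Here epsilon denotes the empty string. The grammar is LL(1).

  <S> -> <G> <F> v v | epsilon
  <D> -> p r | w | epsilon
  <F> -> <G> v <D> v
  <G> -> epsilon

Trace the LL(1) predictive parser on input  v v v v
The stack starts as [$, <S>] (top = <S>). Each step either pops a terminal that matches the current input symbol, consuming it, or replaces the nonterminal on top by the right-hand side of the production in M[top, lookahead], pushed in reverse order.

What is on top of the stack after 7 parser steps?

step 1: stack=$ <S>  input=v v v v $  — expand <S> -> <G> <F> v v
step 2: stack=$ v v <F> <G>  input=v v v v $  — expand <G> -> epsilon
step 3: stack=$ v v <F>  input=v v v v $  — expand <F> -> <G> v <D> v
step 4: stack=$ v v v <D> v <G>  input=v v v v $  — expand <G> -> epsilon
step 5: stack=$ v v v <D> v  input=v v v v $  — match v
step 6: stack=$ v v v <D>  input=v v v $  — expand <D> -> epsilon
step 7: stack=$ v v v  input=v v v $  — match v
Stack after step 7: $ v v (top = v).

v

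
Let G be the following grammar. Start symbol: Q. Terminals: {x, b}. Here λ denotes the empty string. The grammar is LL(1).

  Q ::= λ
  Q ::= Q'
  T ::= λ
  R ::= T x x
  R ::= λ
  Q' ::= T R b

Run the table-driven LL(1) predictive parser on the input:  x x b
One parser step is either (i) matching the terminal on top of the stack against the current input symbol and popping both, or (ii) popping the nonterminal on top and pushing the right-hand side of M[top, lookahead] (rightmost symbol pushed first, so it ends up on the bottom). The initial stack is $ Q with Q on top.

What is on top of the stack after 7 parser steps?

     Stack      Input    Action
  1  $ Q        x x b $  expand Q ::= Q'
  2  $ Q'       x x b $  expand Q' ::= T R b
  3  $ b R T    x x b $  expand T ::= λ
  4  $ b R      x x b $  expand R ::= T x x
  5  $ b x x T  x x b $  expand T ::= λ
  6  $ b x x    x x b $  match x
  7  $ b x      x b $    match x
Stack after step 7: $ b (top = b).

b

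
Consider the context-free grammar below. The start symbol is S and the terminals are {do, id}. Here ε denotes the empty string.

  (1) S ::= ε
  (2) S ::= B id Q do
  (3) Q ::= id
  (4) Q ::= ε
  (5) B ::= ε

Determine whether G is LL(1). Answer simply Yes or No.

Yes

FIRST(S) = {ε, id}
FIRST(Q) = {ε, id}
FIRST(B) = {ε}
FOLLOW(S) = {$}
FOLLOW(Q) = {do}
FOLLOW(B) = {id}
Each cell of M receives at most one production.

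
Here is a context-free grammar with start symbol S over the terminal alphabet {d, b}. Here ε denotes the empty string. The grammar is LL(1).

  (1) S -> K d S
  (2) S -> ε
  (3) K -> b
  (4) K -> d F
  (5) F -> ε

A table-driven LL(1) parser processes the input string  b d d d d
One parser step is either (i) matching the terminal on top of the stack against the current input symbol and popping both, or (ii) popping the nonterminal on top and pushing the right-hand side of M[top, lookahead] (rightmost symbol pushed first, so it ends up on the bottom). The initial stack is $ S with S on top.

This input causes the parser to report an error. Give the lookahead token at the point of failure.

$

      Stack      Input        Action
   1  $ S        b d d d d $  expand S -> K d S
   2  $ S d K    b d d d d $  expand K -> b
   3  $ S d b    b d d d d $  match b
   4  $ S d      d d d d $    match d
   5  $ S        d d d $      expand S -> K d S
   6  $ S d K    d d d $      expand K -> d F
   7  $ S d F d  d d d $      match d
   8  $ S d F    d d $        expand F -> ε
   9  $ S d      d d $        match d
  10  $ S        d $          expand S -> K d S
  11  $ S d K    d $          expand K -> d F
  12  $ S d F d  d $          match d
  13  $ S d F    $            error: M[F, $] is empty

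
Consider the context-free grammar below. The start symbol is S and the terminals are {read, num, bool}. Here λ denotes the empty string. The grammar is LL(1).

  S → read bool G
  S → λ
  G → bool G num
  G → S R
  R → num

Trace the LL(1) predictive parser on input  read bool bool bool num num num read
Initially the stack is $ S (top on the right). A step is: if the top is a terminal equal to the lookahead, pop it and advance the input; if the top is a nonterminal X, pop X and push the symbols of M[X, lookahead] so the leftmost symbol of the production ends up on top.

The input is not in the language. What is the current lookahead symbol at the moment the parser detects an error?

step 1: stack=$ S  input=read bool bool bool num num num read $  — expand S → read bool G
step 2: stack=$ G bool read  input=read bool bool bool num num num read $  — match read
step 3: stack=$ G bool  input=bool bool bool num num num read $  — match bool
step 4: stack=$ G  input=bool bool num num num read $  — expand G → bool G num
step 5: stack=$ num G bool  input=bool bool num num num read $  — match bool
step 6: stack=$ num G  input=bool num num num read $  — expand G → bool G num
step 7: stack=$ num num G bool  input=bool num num num read $  — match bool
step 8: stack=$ num num G  input=num num num read $  — expand G → S R
step 9: stack=$ num num R S  input=num num num read $  — expand S → λ
step 10: stack=$ num num R  input=num num num read $  — expand R → num
step 11: stack=$ num num num  input=num num num read $  — match num
step 12: stack=$ num num  input=num num read $  — match num
step 13: stack=$ num  input=num read $  — match num
step 14: stack=$  input=read $  — error: stack empty but input remains

read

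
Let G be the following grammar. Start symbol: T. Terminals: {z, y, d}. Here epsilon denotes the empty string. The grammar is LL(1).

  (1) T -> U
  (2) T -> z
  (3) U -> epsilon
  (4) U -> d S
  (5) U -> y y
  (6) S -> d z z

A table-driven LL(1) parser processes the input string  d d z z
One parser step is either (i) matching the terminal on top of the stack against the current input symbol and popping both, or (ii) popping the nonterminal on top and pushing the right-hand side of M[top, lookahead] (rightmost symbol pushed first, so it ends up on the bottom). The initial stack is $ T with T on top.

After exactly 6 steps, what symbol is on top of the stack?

z

step 1: stack=$ T  input=d d z z $  — expand T -> U
step 2: stack=$ U  input=d d z z $  — expand U -> d S
step 3: stack=$ S d  input=d d z z $  — match d
step 4: stack=$ S  input=d z z $  — expand S -> d z z
step 5: stack=$ z z d  input=d z z $  — match d
step 6: stack=$ z z  input=z z $  — match z
Stack after step 6: $ z (top = z).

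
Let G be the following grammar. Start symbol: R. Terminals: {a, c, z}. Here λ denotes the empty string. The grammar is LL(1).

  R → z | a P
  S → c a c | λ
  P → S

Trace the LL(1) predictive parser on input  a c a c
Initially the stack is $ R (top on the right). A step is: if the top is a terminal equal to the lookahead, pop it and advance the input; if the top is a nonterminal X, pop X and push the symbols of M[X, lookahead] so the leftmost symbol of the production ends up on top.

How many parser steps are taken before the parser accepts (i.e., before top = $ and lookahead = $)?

     Stack    Input      Action
  1  $ R      a c a c $  expand R → a P
  2  $ P a    a c a c $  match a
  3  $ P      c a c $    expand P → S
  4  $ S      c a c $    expand S → c a c
  5  $ c a c  c a c $    match c
  6  $ c a    a c $      match a
  7  $ c      c $        match c
Accept reached after 7 steps.

7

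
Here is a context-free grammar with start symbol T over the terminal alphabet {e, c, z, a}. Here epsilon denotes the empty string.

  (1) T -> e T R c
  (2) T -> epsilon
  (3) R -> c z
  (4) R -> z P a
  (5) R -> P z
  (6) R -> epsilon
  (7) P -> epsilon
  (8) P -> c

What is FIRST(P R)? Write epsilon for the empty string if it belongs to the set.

{epsilon, c, z}

FIRST(T) = {epsilon, e}
FIRST(P) = {epsilon, c}
FIRST(R) = {epsilon, c, z}  (via P z)
FIRST(P R): take FIRST of each symbol in turn, carrying on past any symbol whose FIRST contains epsilon; result {epsilon, c, z}.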